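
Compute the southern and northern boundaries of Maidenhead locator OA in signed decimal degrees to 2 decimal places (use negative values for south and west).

-90.00, -80.00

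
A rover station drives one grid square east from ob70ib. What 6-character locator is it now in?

OB70jb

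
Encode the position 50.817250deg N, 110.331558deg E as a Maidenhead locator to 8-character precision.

Shift to the Maidenhead origin (180°W, 90°S): lon 290.33156, lat 140.81725.
Field: 290.33156/20 → 14 → O, 140.81725/10 → 14 → O; chars OO.
Square: 10.33156/2 → 5, 0.81725/1 → 0; chars 50.
Subsquare: 0.33156/0.0833333 → 3 → d, 0.81725/0.0416667 → 19 → t; chars dt.
Extended square: 0.08156/0.00833333 → 9, 0.02558/0.00416667 → 6; chars 96.

OO50dt96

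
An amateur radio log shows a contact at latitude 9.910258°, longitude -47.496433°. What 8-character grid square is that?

GJ69gv08

Shift to the Maidenhead origin (180°W, 90°S): lon 132.50357, lat 99.91026.
Field: 132.50357/20 → 6 → G, 99.91026/10 → 9 → J; chars GJ.
Square: 12.50357/2 → 6, 9.91026/1 → 9; chars 69.
Subsquare: 0.50357/0.0833333 → 6 → g, 0.91026/0.0416667 → 21 → v; chars gv.
Extended square: 0.00357/0.00833333 → 0, 0.03526/0.00416667 → 8; chars 08.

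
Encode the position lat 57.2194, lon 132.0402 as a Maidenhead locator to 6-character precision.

PO67af

Shift to the Maidenhead origin (180°W, 90°S): lon 312.0402, lat 147.2194.
Field (20°×10°, letters A–R): 312.0402/20 → 15 → P, 147.2194/10 → 14 → O; chars PO.
Square (2°×1°, digits 0–9): 12.0402/2 → 6, 7.2194/1 → 7; chars 67.
Subsquare (5′×2.5′, letters a–x): 0.0402/0.0833333 → 0 → a, 0.2194/0.0416667 → 5 → f; chars af.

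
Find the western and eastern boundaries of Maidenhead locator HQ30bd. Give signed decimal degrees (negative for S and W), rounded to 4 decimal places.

Field H=7, Q=16: +7·20° lon, +16·10° lat → SW at lon -40°, lat 70°.
Square 3, 0: +3·2° lon, +0·1° lat → SW at lon -34°, lat 70°.
Subsquare b=1, d=3: +1·0.0833333° lon, +3·0.0416667° lat → SW at lon -33.9167°, lat 70.125°.
Cell spans 0.0833333° lon × 0.0416667° lat.
west -33.9167, east -33.8333.

-33.9167, -33.8333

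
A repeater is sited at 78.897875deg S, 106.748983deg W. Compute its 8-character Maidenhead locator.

DB61pc04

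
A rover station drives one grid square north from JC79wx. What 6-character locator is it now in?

Latitude subsquare x = 23; +1 → 24, wraps to 0 = a, carry into square.
Latitude square 9; +1 → 10, wraps to 0, carry into field.
Latitude field C = 2; +1 → 3 = D.
The longitude characters are unchanged.

JD70wa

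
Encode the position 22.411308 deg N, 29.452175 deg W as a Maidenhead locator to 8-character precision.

HL52gj58

Shift to the Maidenhead origin (180°W, 90°S): lon 150.54782, lat 112.41131.
Field: lon ⌊150.54782/20⌋ = 7 → H; lat ⌊112.41131/10⌋ = 11 → L.
Square: lon ⌊10.54782/2⌋ = 5; lat ⌊2.41131/1⌋ = 2.
Subsquare: lon ⌊0.54782/0.0833333⌋ = 6 → g; lat ⌊0.41131/0.0416667⌋ = 9 → j.
Extended square: lon ⌊0.04782/0.00833333⌋ = 5; lat ⌊0.03631/0.00416667⌋ = 8.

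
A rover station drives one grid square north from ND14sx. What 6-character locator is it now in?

Latitude subsquare x = 23; +1 → 24, wraps to 0 = a, carry into square.
Latitude square 4; +1 → 5.
The longitude characters are unchanged.

ND15sa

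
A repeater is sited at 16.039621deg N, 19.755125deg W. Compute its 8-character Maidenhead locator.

IK06ca99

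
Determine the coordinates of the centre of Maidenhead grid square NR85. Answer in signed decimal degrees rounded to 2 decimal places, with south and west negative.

Field N=13, R=17: +13·20° lon, +17·10° lat → SW at lon 80°, lat 80°.
Square 8, 5: +8·2° lon, +5·1° lat → SW at lon 96°, lat 85°.
Cell spans 2° lon × 1° lat. Centre is SW corner plus half of each.
latitude 85.50, longitude 97.00.

85.50, 97.00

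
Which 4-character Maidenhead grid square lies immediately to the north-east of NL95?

OL06

Longitude square 9; +1 → 10, wraps to 0, carry into field.
Longitude field N = 13; +1 → 14 = O.
Latitude square 5; +1 → 6.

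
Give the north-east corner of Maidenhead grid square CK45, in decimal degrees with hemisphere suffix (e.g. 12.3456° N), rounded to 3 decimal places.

16.000° N, 130.000° W

Field C=2, K=10: +2·20° lon, +10·10° lat → SW at lon -140°, lat 10°.
Square 4, 5: +4·2° lon, +5·1° lat → SW at lon -132°, lat 15°.
Cell spans 2° lon × 1° lat. NE corner is SW corner plus one full cell.
latitude 16.000° N, longitude 130.000° W.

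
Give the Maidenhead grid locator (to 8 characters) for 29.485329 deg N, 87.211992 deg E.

Offset from 180°W / 90°S: lon 267.21199°, lat 119.48533°.
Field (20°×10°, letters A–R): 267.21199/20 → 13 → N, 119.48533/10 → 11 → L; chars NL.
Square (2°×1°, digits 0–9): 7.21199/2 → 3, 9.48533/1 → 9; chars 39.
Subsquare (5′×2.5′, letters a–x): 1.21199/0.0833333 → 14 → o, 0.48533/0.0416667 → 11 → l; chars ol.
Extended square (30″×15″, digits 0–9): 0.04533/0.00833333 → 5, 0.02700/0.00416667 → 6; chars 56.

NL39ol56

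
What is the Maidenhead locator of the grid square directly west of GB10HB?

GB10gb

Longitude subsquare h = 7; −1 → 6 = g.
The latitude characters are unchanged.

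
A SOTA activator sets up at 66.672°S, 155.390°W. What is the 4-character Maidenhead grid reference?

BC23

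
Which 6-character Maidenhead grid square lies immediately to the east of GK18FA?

GK18ga

Longitude subsquare f = 5; +1 → 6 = g.
The latitude characters are unchanged.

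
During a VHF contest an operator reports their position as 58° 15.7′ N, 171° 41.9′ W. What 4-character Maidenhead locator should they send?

Offset from 180°W / 90°S: lon 8.30°, lat 148.26°.
Field (20°×10°, letters A–R): 8.30/20 → 0 → A, 148.26/10 → 14 → O; chars AO.
Square (2°×1°, digits 0–9): 8.30/2 → 4, 8.26/1 → 8; chars 48.

AO48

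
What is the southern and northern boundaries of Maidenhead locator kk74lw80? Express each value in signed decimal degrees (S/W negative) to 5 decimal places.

Field K=10, K=10: +10·20° lon, +10·10° lat → SW at lon 20°, lat 10°.
Square 7, 4: +7·2° lon, +4·1° lat → SW at lon 34°, lat 14°.
Subsquare l=11, w=22: +11·0.0833333° lon, +22·0.0416667° lat → SW at lon 34.9167°, lat 14.9167°.
Extended square 8, 0: +8·0.00833333° lon, +0·0.00416667° lat → SW at lon 34.9833°, lat 14.9167°.
Cell spans 0.00833333° lon × 0.00416667° lat.
south 14.91667, north 14.92083.

14.91667, 14.92083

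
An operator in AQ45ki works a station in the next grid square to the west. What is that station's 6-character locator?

AQ45ji

Longitude subsquare k = 10; −1 → 9 = j.
The latitude characters are unchanged.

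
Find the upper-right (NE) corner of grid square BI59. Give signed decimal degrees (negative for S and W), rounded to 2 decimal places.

0.00, -148.00

Field B=1, I=8: +1·20° lon, +8·10° lat → SW at lon -160°, lat -10°.
Square 5, 9: +5·2° lon, +9·1° lat → SW at lon -150°, lat -1°.
Cell spans 2° lon × 1° lat. NE corner is SW corner plus one full cell.
latitude 0.00, longitude -148.00.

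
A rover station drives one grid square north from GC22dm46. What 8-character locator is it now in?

GC22dm47

Latitude extended square 6; +1 → 7.
The longitude characters are unchanged.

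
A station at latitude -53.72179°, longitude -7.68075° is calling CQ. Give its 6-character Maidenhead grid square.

ID66dg

Add 180° to longitude and 90° to latitude: 172.3193, 36.2782.
Field: 172.3193/20 → 8 → I, 36.2782/10 → 3 → D; chars ID.
Square: 12.3193/2 → 6, 6.2782/1 → 6; chars 66.
Subsquare: 0.3193/0.0833333 → 3 → d, 0.2782/0.0416667 → 6 → g; chars dg.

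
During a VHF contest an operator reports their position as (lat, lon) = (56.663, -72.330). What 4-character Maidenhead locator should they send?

FO36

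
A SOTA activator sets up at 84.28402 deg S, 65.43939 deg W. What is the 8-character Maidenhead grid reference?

FA75gr71

Add 180° to longitude and 90° to latitude: 114.56061, 5.71598.
Field (20°×10°, letters A–R): 114.56061/20 → 5 → F, 5.71598/10 → 0 → A; chars FA.
Square (2°×1°, digits 0–9): 14.56061/2 → 7, 5.71598/1 → 5; chars 75.
Subsquare (5′×2.5′, letters a–x): 0.56061/0.0833333 → 6 → g, 0.71598/0.0416667 → 17 → r; chars gr.
Extended square (30″×15″, digits 0–9): 0.06061/0.00833333 → 7, 0.00765/0.00416667 → 1; chars 71.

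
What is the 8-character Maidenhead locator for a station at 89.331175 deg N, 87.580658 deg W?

ER69fh09

Offset from 180°W / 90°S: lon 92.41934°, lat 179.33118°.
Field: lon ⌊92.41934/20⌋ = 4 → E; lat ⌊179.33118/10⌋ = 17 → R.
Square: lon ⌊12.41934/2⌋ = 6; lat ⌊9.33118/1⌋ = 9.
Subsquare: lon ⌊0.41934/0.0833333⌋ = 5 → f; lat ⌊0.33118/0.0416667⌋ = 7 → h.
Extended square: lon ⌊0.00268/0.00833333⌋ = 0; lat ⌊0.03951/0.00416667⌋ = 9.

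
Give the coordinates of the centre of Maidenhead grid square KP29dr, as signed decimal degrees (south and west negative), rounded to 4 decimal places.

Field K=10, P=15: +10·20° lon, +15·10° lat → SW at lon 20°, lat 60°.
Square 2, 9: +2·2° lon, +9·1° lat → SW at lon 24°, lat 69°.
Subsquare d=3, r=17: +3·0.0833333° lon, +17·0.0416667° lat → SW at lon 24.25°, lat 69.7083°.
Cell spans 0.0833333° lon × 0.0416667° lat. Centre is SW corner plus half of each.
latitude 69.7292, longitude 24.2917.

69.7292, 24.2917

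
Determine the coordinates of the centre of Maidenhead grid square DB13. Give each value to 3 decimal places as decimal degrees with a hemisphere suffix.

76.500° S, 117.000° W

Field D=3, B=1: +3·20° lon, +1·10° lat → SW at lon -120°, lat -80°.
Square 1, 3: +1·2° lon, +3·1° lat → SW at lon -118°, lat -77°.
Cell spans 2° lon × 1° lat. Centre is SW corner plus half of each.
latitude 76.500° S, longitude 117.000° W.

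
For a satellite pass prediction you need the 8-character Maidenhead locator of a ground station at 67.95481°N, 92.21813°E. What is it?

Add 180° to longitude and 90° to latitude: 272.21813, 157.95481.
Field: 272.21813/20 → 13 → N, 157.95481/10 → 15 → P; chars NP.
Square: 12.21813/2 → 6, 7.95481/1 → 7; chars 67.
Subsquare: 0.21813/0.0833333 → 2 → c, 0.95481/0.0416667 → 22 → w; chars cw.
Extended square: 0.05146/0.00833333 → 6, 0.03814/0.00416667 → 9; chars 69.

NP67cw69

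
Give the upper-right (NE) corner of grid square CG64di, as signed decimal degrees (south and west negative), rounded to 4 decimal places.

Field C=2, G=6: +2·20° lon, +6·10° lat → SW at lon -140°, lat -30°.
Square 6, 4: +6·2° lon, +4·1° lat → SW at lon -128°, lat -26°.
Subsquare d=3, i=8: +3·0.0833333° lon, +8·0.0416667° lat → SW at lon -127.75°, lat -25.6667°.
Cell spans 0.0833333° lon × 0.0416667° lat. NE corner is SW corner plus one full cell.
latitude -25.6250, longitude -127.6667.

-25.6250, -127.6667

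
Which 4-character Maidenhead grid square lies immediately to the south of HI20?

HH29

Latitude square 0; −1 → -1, wraps to 9, carry into field.
Latitude field I = 8; −1 → 7 = H.
The longitude characters are unchanged.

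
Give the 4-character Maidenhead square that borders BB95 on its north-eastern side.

CB06

Longitude square 9; +1 → 10, wraps to 0, carry into field.
Longitude field B = 1; +1 → 2 = C.
Latitude square 5; +1 → 6.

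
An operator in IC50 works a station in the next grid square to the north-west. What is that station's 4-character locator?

Longitude square 5; −1 → 4.
Latitude square 0; +1 → 1.

IC41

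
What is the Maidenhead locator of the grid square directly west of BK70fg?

Longitude subsquare f = 5; −1 → 4 = e.
The latitude characters are unchanged.

BK70eg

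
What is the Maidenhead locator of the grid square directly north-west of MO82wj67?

MO82wj58

Longitude extended square 6; −1 → 5.
Latitude extended square 7; +1 → 8.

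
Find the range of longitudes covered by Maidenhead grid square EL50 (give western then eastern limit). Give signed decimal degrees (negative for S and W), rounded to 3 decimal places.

Field E=4, L=11: +4·20° lon, +11·10° lat → SW at lon -100°, lat 20°.
Square 5, 0: +5·2° lon, +0·1° lat → SW at lon -90°, lat 20°.
Cell spans 2° lon × 1° lat.
west -90.000, east -88.000.

-90.000, -88.000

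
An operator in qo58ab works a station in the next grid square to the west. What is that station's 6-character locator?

QO48xb

Longitude subsquare a = 0; −1 → -1, wraps to 23 = x, carry into square.
Longitude square 5; −1 → 4.
The latitude characters are unchanged.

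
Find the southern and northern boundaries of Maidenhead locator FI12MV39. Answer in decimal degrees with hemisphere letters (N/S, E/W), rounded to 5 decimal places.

Field F=5, I=8: +5·20° lon, +8·10° lat → SW at lon -80°, lat -10°.
Square 1, 2: +1·2° lon, +2·1° lat → SW at lon -78°, lat -8°.
Subsquare m=12, v=21: +12·0.0833333° lon, +21·0.0416667° lat → SW at lon -77°, lat -7.125°.
Extended square 3, 9: +3·0.00833333° lon, +9·0.00416667° lat → SW at lon -76.975°, lat -7.0875°.
Cell spans 0.00833333° lon × 0.00416667° lat.
south 7.08750° S, north 7.08333° S.

7.08750° S, 7.08333° S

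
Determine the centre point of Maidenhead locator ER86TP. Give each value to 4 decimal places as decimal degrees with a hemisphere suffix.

Field E=4, R=17: +4·20° lon, +17·10° lat → SW at lon -100°, lat 80°.
Square 8, 6: +8·2° lon, +6·1° lat → SW at lon -84°, lat 86°.
Subsquare t=19, p=15: +19·0.0833333° lon, +15·0.0416667° lat → SW at lon -82.4167°, lat 86.625°.
Cell spans 0.0833333° lon × 0.0416667° lat. Centre is SW corner plus half of each.
latitude 86.6458° N, longitude 82.3750° W.

86.6458° N, 82.3750° W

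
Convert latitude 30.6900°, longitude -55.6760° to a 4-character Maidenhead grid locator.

GM20

Offset from 180°W / 90°S: lon 124.32°, lat 120.69°.
Field: 124.32/20 → 6 → G, 120.69/10 → 12 → M; chars GM.
Square: 4.32/2 → 2, 0.69/1 → 0; chars 20.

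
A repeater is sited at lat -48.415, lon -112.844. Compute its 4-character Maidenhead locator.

DE31

Shift to the Maidenhead origin (180°W, 90°S): lon 67.16, lat 41.59.
Field (20°×10°, letters A–R): lon ⌊67.16/20⌋ = 3 → D; lat ⌊41.59/10⌋ = 4 → E.
Square (2°×1°, digits 0–9): lon ⌊7.16/2⌋ = 3; lat ⌊1.59/1⌋ = 1.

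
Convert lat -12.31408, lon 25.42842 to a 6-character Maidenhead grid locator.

Add 180° to longitude and 90° to latitude: 205.4284, 77.6859.
Field: lon ⌊205.4284/20⌋ = 10 → K; lat ⌊77.6859/10⌋ = 7 → H.
Square: lon ⌊5.4284/2⌋ = 2; lat ⌊7.6859/1⌋ = 7.
Subsquare: lon ⌊1.4284/0.0833333⌋ = 17 → r; lat ⌊0.6859/0.0416667⌋ = 16 → q.

KH27rq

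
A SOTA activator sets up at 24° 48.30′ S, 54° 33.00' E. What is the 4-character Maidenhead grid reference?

LG75

Offset from 180°W / 90°S: lon 234.55°, lat 65.19°.
Field: 234.55/20 → 11 → L, 65.19/10 → 6 → G; chars LG.
Square: 14.55/2 → 7, 5.19/1 → 5; chars 75.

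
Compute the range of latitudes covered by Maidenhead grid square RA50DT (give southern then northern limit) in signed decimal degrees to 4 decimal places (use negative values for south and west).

-89.2083, -89.1667

Field R=17, A=0: +17·20° lon, +0·10° lat → SW at lon 160°, lat -90°.
Square 5, 0: +5·2° lon, +0·1° lat → SW at lon 170°, lat -90°.
Subsquare d=3, t=19: +3·0.0833333° lon, +19·0.0416667° lat → SW at lon 170.25°, lat -89.2083°.
Cell spans 0.0833333° lon × 0.0416667° lat.
south -89.2083, north -89.1667.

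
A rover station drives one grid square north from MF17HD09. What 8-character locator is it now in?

MF17he00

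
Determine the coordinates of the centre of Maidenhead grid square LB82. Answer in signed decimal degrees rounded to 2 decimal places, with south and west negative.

-77.50, 57.00

Field L=11, B=1: +11·20° lon, +1·10° lat → SW at lon 40°, lat -80°.
Square 8, 2: +8·2° lon, +2·1° lat → SW at lon 56°, lat -78°.
Cell spans 2° lon × 1° lat. Centre is SW corner plus half of each.
latitude -77.50, longitude 57.00.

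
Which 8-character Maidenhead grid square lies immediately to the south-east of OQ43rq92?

Longitude extended square 9; +1 → 10, wraps to 0, carry into subsquare.
Longitude subsquare r = 17; +1 → 18 = s.
Latitude extended square 2; −1 → 1.

OQ43sq01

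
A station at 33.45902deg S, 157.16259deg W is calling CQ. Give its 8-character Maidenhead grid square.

BF16km09

Add 180° to longitude and 90° to latitude: 22.83741, 56.54098.
Field: 22.83741/20 → 1 → B, 56.54098/10 → 5 → F; chars BF.
Square: 2.83741/2 → 1, 6.54098/1 → 6; chars 16.
Subsquare: 0.83741/0.0833333 → 10 → k, 0.54098/0.0416667 → 12 → m; chars km.
Extended square: 0.00408/0.00833333 → 0, 0.04098/0.00416667 → 9; chars 09.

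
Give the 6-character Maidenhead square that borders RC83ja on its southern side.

RC82jx

Latitude subsquare a = 0; −1 → -1, wraps to 23 = x, carry into square.
Latitude square 3; −1 → 2.
The longitude characters are unchanged.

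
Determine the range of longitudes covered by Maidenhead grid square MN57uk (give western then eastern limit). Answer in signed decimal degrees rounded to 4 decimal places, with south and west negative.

Field M=12, N=13: +12·20° lon, +13·10° lat → SW at lon 60°, lat 40°.
Square 5, 7: +5·2° lon, +7·1° lat → SW at lon 70°, lat 47°.
Subsquare u=20, k=10: +20·0.0833333° lon, +10·0.0416667° lat → SW at lon 71.6667°, lat 47.4167°.
Cell spans 0.0833333° lon × 0.0416667° lat.
west 71.6667, east 71.7500.

71.6667, 71.7500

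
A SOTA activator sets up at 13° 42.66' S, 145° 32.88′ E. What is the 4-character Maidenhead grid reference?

QH26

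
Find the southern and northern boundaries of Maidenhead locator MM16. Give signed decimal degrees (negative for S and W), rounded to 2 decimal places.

36.00, 37.00

Field M=12, M=12: +12·20° lon, +12·10° lat → SW at lon 60°, lat 30°.
Square 1, 6: +1·2° lon, +6·1° lat → SW at lon 62°, lat 36°.
Cell spans 2° lon × 1° lat.
south 36.00, north 37.00.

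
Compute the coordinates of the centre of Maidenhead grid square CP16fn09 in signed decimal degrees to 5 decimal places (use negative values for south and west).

66.58125, -137.57917

Field C=2, P=15: +2·20° lon, +15·10° lat → SW at lon -140°, lat 60°.
Square 1, 6: +1·2° lon, +6·1° lat → SW at lon -138°, lat 66°.
Subsquare f=5, n=13: +5·0.0833333° lon, +13·0.0416667° lat → SW at lon -137.583°, lat 66.5417°.
Extended square 0, 9: +0·0.00833333° lon, +9·0.00416667° lat → SW at lon -137.583°, lat 66.5792°.
Cell spans 0.00833333° lon × 0.00416667° lat. Centre is SW corner plus half of each.
latitude 66.58125, longitude -137.57917.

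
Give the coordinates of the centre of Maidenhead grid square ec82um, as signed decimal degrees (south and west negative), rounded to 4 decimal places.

-67.4792, -82.2917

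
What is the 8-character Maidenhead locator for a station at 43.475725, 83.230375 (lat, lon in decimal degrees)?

NN13ol74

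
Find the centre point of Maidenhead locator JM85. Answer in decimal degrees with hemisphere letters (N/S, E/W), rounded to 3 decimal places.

35.500° N, 17.000° E

Field J=9, M=12: +9·20° lon, +12·10° lat → SW at lon 0°, lat 30°.
Square 8, 5: +8·2° lon, +5·1° lat → SW at lon 16°, lat 35°.
Cell spans 2° lon × 1° lat. Centre is SW corner plus half of each.
latitude 35.500° N, longitude 17.000° E.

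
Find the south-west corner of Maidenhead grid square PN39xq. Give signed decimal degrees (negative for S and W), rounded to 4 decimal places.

Field P=15, N=13: +15·20° lon, +13·10° lat → SW at lon 120°, lat 40°.
Square 3, 9: +3·2° lon, +9·1° lat → SW at lon 126°, lat 49°.
Subsquare x=23, q=16: +23·0.0833333° lon, +16·0.0416667° lat → SW at lon 127.917°, lat 49.6667°.
latitude 49.6667, longitude 127.9167.

49.6667, 127.9167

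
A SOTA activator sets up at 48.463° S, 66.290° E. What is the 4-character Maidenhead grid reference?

ME31

Add 180° to longitude and 90° to latitude: 246.29, 41.54.
Field: lon ⌊246.29/20⌋ = 12 → M; lat ⌊41.54/10⌋ = 4 → E.
Square: lon ⌊6.29/2⌋ = 3; lat ⌊1.54/1⌋ = 1.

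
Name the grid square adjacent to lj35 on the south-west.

LJ24

Longitude square 3; −1 → 2.
Latitude square 5; −1 → 4.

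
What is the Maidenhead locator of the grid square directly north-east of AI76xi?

AI86aj

Longitude subsquare x = 23; +1 → 24, wraps to 0 = a, carry into square.
Longitude square 7; +1 → 8.
Latitude subsquare i = 8; +1 → 9 = j.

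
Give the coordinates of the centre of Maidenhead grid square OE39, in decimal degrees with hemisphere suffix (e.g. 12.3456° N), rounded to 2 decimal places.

40.50° S, 107.00° E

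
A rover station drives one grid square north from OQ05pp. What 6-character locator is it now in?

Latitude subsquare p = 15; +1 → 16 = q.
The longitude characters are unchanged.

OQ05pq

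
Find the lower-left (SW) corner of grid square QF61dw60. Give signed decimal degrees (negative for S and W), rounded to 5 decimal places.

-38.08333, 152.30000

Field Q=16, F=5: +16·20° lon, +5·10° lat → SW at lon 140°, lat -40°.
Square 6, 1: +6·2° lon, +1·1° lat → SW at lon 152°, lat -39°.
Subsquare d=3, w=22: +3·0.0833333° lon, +22·0.0416667° lat → SW at lon 152.25°, lat -38.0833°.
Extended square 6, 0: +6·0.00833333° lon, +0·0.00416667° lat → SW at lon 152.3°, lat -38.0833°.
latitude -38.08333, longitude 152.30000.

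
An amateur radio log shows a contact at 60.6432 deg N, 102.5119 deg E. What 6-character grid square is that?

Shift to the Maidenhead origin (180°W, 90°S): lon 282.5119, lat 150.6432.
Field: lon ⌊282.5119/20⌋ = 14 → O; lat ⌊150.6432/10⌋ = 15 → P.
Square: lon ⌊2.5119/2⌋ = 1; lat ⌊0.6432/1⌋ = 0.
Subsquare: lon ⌊0.5119/0.0833333⌋ = 6 → g; lat ⌊0.6432/0.0416667⌋ = 15 → p.

OP10gp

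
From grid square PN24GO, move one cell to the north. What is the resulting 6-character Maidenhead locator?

Latitude subsquare o = 14; +1 → 15 = p.
The longitude characters are unchanged.

PN24gp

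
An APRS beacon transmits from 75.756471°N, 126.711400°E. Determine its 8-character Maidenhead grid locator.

PQ35is51

Shift to the Maidenhead origin (180°W, 90°S): lon 306.71140, lat 165.75647.
Field: 306.71140/20 → 15 → P, 165.75647/10 → 16 → Q; chars PQ.
Square: 6.71140/2 → 3, 5.75647/1 → 5; chars 35.
Subsquare: 0.71140/0.0833333 → 8 → i, 0.75647/0.0416667 → 18 → s; chars is.
Extended square: 0.04473/0.00833333 → 5, 0.00647/0.00416667 → 1; chars 51.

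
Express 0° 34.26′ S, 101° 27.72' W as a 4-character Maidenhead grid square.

Add 180° to longitude and 90° to latitude: 78.54, 89.43.
Field: 78.54/20 → 3 → D, 89.43/10 → 8 → I; chars DI.
Square: 18.54/2 → 9, 9.43/1 → 9; chars 99.

DI99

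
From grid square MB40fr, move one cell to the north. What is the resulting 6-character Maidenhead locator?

MB40fs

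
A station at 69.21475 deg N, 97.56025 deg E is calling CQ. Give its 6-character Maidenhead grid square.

NP89sf

Add 180° to longitude and 90° to latitude: 277.5602, 159.2147.
Field (20°×10°, letters A–R): lon ⌊277.5602/20⌋ = 13 → N; lat ⌊159.2147/10⌋ = 15 → P.
Square (2°×1°, digits 0–9): lon ⌊17.5602/2⌋ = 8; lat ⌊9.2147/1⌋ = 9.
Subsquare (5′×2.5′, letters a–x): lon ⌊1.5602/0.0833333⌋ = 18 → s; lat ⌊0.2147/0.0416667⌋ = 5 → f.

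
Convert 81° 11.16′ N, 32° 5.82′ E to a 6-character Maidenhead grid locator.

Shift to the Maidenhead origin (180°W, 90°S): lon 212.0970, lat 171.1860.
Field: lon ⌊212.0970/20⌋ = 10 → K; lat ⌊171.1860/10⌋ = 17 → R.
Square: lon ⌊12.0970/2⌋ = 6; lat ⌊1.1860/1⌋ = 1.
Subsquare: lon ⌊0.0970/0.0833333⌋ = 1 → b; lat ⌊0.1860/0.0416667⌋ = 4 → e.

KR61be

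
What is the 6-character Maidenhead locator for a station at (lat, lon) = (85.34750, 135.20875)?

PR75oi

Shift to the Maidenhead origin (180°W, 90°S): lon 315.2088, lat 175.3475.
Field: 315.2088/20 → 15 → P, 175.3475/10 → 17 → R; chars PR.
Square: 15.2088/2 → 7, 5.3475/1 → 5; chars 75.
Subsquare: 1.2088/0.0833333 → 14 → o, 0.3475/0.0416667 → 8 → i; chars oi.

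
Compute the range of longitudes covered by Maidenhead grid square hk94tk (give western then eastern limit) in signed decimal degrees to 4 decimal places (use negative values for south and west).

Field H=7, K=10: +7·20° lon, +10·10° lat → SW at lon -40°, lat 10°.
Square 9, 4: +9·2° lon, +4·1° lat → SW at lon -22°, lat 14°.
Subsquare t=19, k=10: +19·0.0833333° lon, +10·0.0416667° lat → SW at lon -20.4167°, lat 14.4167°.
Cell spans 0.0833333° lon × 0.0416667° lat.
west -20.4167, east -20.3333.

-20.4167, -20.3333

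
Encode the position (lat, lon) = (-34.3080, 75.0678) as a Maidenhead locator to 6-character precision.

MF75mq

Offset from 180°W / 90°S: lon 255.0678°, lat 55.6920°.
Field: lon ⌊255.0678/20⌋ = 12 → M; lat ⌊55.6920/10⌋ = 5 → F.
Square: lon ⌊15.0678/2⌋ = 7; lat ⌊5.6920/1⌋ = 5.
Subsquare: lon ⌊1.0678/0.0833333⌋ = 12 → m; lat ⌊0.6920/0.0416667⌋ = 16 → q.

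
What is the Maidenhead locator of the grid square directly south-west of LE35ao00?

LE25xn99

Longitude extended square 0; −1 → -1, wraps to 9, carry into subsquare.
Longitude subsquare a = 0; −1 → -1, wraps to 23 = x, carry into square.
Longitude square 3; −1 → 2.
Latitude extended square 0; −1 → -1, wraps to 9, carry into subsquare.
Latitude subsquare o = 14; −1 → 13 = n.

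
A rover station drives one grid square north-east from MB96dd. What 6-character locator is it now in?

MB96ee

Longitude subsquare d = 3; +1 → 4 = e.
Latitude subsquare d = 3; +1 → 4 = e.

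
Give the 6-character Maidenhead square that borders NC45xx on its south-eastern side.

Longitude subsquare x = 23; +1 → 24, wraps to 0 = a, carry into square.
Longitude square 4; +1 → 5.
Latitude subsquare x = 23; −1 → 22 = w.

NC55aw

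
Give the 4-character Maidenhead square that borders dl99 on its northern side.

DM90

Latitude square 9; +1 → 10, wraps to 0, carry into field.
Latitude field L = 11; +1 → 12 = M.
The longitude characters are unchanged.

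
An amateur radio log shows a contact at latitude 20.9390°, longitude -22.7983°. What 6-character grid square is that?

HL80ow

Offset from 180°W / 90°S: lon 157.2017°, lat 110.9390°.
Field: 157.2017/20 → 7 → H, 110.9390/10 → 11 → L; chars HL.
Square: 17.2017/2 → 8, 0.9390/1 → 0; chars 80.
Subsquare: 1.2017/0.0833333 → 14 → o, 0.9390/0.0416667 → 22 → w; chars ow.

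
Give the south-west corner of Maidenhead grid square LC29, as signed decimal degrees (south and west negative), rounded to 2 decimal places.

-61.00, 44.00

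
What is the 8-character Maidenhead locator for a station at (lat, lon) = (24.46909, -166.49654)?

Add 180° to longitude and 90° to latitude: 13.50346, 114.46909.
Field: 13.50346/20 → 0 → A, 114.46909/10 → 11 → L; chars AL.
Square: 13.50346/2 → 6, 4.46909/1 → 4; chars 64.
Subsquare: 1.50346/0.0833333 → 18 → s, 0.46909/0.0416667 → 11 → l; chars sl.
Extended square: 0.00346/0.00833333 → 0, 0.01076/0.00416667 → 2; chars 02.

AL64sl02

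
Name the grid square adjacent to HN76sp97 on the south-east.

HN76tp06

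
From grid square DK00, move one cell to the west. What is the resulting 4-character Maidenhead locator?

CK90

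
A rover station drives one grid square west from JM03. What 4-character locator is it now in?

IM93

Longitude square 0; −1 → -1, wraps to 9, carry into field.
Longitude field J = 9; −1 → 8 = I.
The latitude characters are unchanged.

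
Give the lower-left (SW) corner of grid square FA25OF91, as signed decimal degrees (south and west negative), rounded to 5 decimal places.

Field F=5, A=0: +5·20° lon, +0·10° lat → SW at lon -80°, lat -90°.
Square 2, 5: +2·2° lon, +5·1° lat → SW at lon -76°, lat -85°.
Subsquare o=14, f=5: +14·0.0833333° lon, +5·0.0416667° lat → SW at lon -74.8333°, lat -84.7917°.
Extended square 9, 1: +9·0.00833333° lon, +1·0.00416667° lat → SW at lon -74.7583°, lat -84.7875°.
latitude -84.78750, longitude -74.75833.

-84.78750, -74.75833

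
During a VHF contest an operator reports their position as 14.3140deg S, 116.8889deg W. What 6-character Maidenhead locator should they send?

DH15nq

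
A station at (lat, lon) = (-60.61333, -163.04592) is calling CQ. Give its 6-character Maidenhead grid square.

Shift to the Maidenhead origin (180°W, 90°S): lon 16.9541, lat 29.3867.
Field (20°×10°, letters A–R): lon ⌊16.9541/20⌋ = 0 → A; lat ⌊29.3867/10⌋ = 2 → C.
Square (2°×1°, digits 0–9): lon ⌊16.9541/2⌋ = 8; lat ⌊9.3867/1⌋ = 9.
Subsquare (5′×2.5′, letters a–x): lon ⌊0.9541/0.0833333⌋ = 11 → l; lat ⌊0.3867/0.0416667⌋ = 9 → j.

AC89lj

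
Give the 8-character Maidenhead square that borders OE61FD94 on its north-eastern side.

OE61gd05

Longitude extended square 9; +1 → 10, wraps to 0, carry into subsquare.
Longitude subsquare f = 5; +1 → 6 = g.
Latitude extended square 4; +1 → 5.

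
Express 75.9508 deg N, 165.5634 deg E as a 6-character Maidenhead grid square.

Add 180° to longitude and 90° to latitude: 345.5634, 165.9508.
Field: lon ⌊345.5634/20⌋ = 17 → R; lat ⌊165.9508/10⌋ = 16 → Q.
Square: lon ⌊5.5634/2⌋ = 2; lat ⌊5.9508/1⌋ = 5.
Subsquare: lon ⌊1.5634/0.0833333⌋ = 18 → s; lat ⌊0.9508/0.0416667⌋ = 22 → w.

RQ25sw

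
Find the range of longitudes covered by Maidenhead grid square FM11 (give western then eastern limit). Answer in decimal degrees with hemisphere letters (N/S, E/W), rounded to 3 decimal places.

78.000° W, 76.000° W

Field F=5, M=12: +5·20° lon, +12·10° lat → SW at lon -80°, lat 30°.
Square 1, 1: +1·2° lon, +1·1° lat → SW at lon -78°, lat 31°.
Cell spans 2° lon × 1° lat.
west 78.000° W, east 76.000° W.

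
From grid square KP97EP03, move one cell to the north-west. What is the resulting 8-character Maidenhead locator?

Longitude extended square 0; −1 → -1, wraps to 9, carry into subsquare.
Longitude subsquare e = 4; −1 → 3 = d.
Latitude extended square 3; +1 → 4.

KP97dp94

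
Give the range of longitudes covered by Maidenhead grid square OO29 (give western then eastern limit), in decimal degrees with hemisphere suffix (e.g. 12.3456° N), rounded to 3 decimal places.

Field O=14, O=14: +14·20° lon, +14·10° lat → SW at lon 100°, lat 50°.
Square 2, 9: +2·2° lon, +9·1° lat → SW at lon 104°, lat 59°.
Cell spans 2° lon × 1° lat.
west 104.000° E, east 106.000° E.

104.000° E, 106.000° E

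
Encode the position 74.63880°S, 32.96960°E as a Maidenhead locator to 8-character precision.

KB65li66

Offset from 180°W / 90°S: lon 212.96960°, lat 15.36120°.
Field: lon ⌊212.96960/20⌋ = 10 → K; lat ⌊15.36120/10⌋ = 1 → B.
Square: lon ⌊12.96960/2⌋ = 6; lat ⌊5.36120/1⌋ = 5.
Subsquare: lon ⌊0.96960/0.0833333⌋ = 11 → l; lat ⌊0.36120/0.0416667⌋ = 8 → i.
Extended square: lon ⌊0.05293/0.00833333⌋ = 6; lat ⌊0.02787/0.00416667⌋ = 6.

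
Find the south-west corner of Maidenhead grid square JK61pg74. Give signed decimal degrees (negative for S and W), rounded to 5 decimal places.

Field J=9, K=10: +9·20° lon, +10·10° lat → SW at lon 0°, lat 10°.
Square 6, 1: +6·2° lon, +1·1° lat → SW at lon 12°, lat 11°.
Subsquare p=15, g=6: +15·0.0833333° lon, +6·0.0416667° lat → SW at lon 13.25°, lat 11.25°.
Extended square 7, 4: +7·0.00833333° lon, +4·0.00416667° lat → SW at lon 13.3083°, lat 11.2667°.
latitude 11.26667, longitude 13.30833.

11.26667, 13.30833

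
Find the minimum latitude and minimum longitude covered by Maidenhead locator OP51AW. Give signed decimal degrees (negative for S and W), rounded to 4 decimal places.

61.9167, 110.0000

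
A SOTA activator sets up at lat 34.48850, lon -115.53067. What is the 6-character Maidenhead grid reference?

DM24fl

Add 180° to longitude and 90° to latitude: 64.4693, 124.4885.
Field: 64.4693/20 → 3 → D, 124.4885/10 → 12 → M; chars DM.
Square: 4.4693/2 → 2, 4.4885/1 → 4; chars 24.
Subsquare: 0.4693/0.0833333 → 5 → f, 0.4885/0.0416667 → 11 → l; chars fl.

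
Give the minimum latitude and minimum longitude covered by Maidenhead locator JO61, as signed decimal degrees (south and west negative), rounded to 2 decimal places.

51.00, 12.00

Field J=9, O=14: +9·20° lon, +14·10° lat → SW at lon 0°, lat 50°.
Square 6, 1: +6·2° lon, +1·1° lat → SW at lon 12°, lat 51°.
latitude 51.00, longitude 12.00.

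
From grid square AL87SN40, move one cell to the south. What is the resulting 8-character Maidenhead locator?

Latitude extended square 0; −1 → -1, wraps to 9, carry into subsquare.
Latitude subsquare n = 13; −1 → 12 = m.
The longitude characters are unchanged.

AL87sm49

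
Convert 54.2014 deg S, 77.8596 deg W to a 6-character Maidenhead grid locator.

FD15bt

Add 180° to longitude and 90° to latitude: 102.1404, 35.7986.
Field: 102.1404/20 → 5 → F, 35.7986/10 → 3 → D; chars FD.
Square: 2.1404/2 → 1, 5.7986/1 → 5; chars 15.
Subsquare: 0.1404/0.0833333 → 1 → b, 0.7986/0.0416667 → 19 → t; chars bt.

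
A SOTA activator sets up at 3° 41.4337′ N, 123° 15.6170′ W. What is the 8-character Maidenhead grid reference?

CJ83iq85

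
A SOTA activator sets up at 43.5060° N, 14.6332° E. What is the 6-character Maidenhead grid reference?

Add 180° to longitude and 90° to latitude: 194.6332, 133.5060.
Field: lon ⌊194.6332/20⌋ = 9 → J; lat ⌊133.5060/10⌋ = 13 → N.
Square: lon ⌊14.6332/2⌋ = 7; lat ⌊3.5060/1⌋ = 3.
Subsquare: lon ⌊0.6332/0.0833333⌋ = 7 → h; lat ⌊0.5060/0.0416667⌋ = 12 → m.

JN73hm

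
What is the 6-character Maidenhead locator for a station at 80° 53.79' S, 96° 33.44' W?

EA19rc

Shift to the Maidenhead origin (180°W, 90°S): lon 83.4427, lat 9.1035.
Field: lon ⌊83.4427/20⌋ = 4 → E; lat ⌊9.1035/10⌋ = 0 → A.
Square: lon ⌊3.4427/2⌋ = 1; lat ⌊9.1035/1⌋ = 9.
Subsquare: lon ⌊1.4427/0.0833333⌋ = 17 → r; lat ⌊0.1035/0.0416667⌋ = 2 → c.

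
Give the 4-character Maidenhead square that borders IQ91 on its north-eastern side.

JQ02

Longitude square 9; +1 → 10, wraps to 0, carry into field.
Longitude field I = 8; +1 → 9 = J.
Latitude square 1; +1 → 2.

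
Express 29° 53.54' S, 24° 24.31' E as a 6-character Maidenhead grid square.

Shift to the Maidenhead origin (180°W, 90°S): lon 204.4052, lat 60.1077.
Field: 204.4052/20 → 10 → K, 60.1077/10 → 6 → G; chars KG.
Square: 4.4052/2 → 2, 0.1077/1 → 0; chars 20.
Subsquare: 0.4052/0.0833333 → 4 → e, 0.1077/0.0416667 → 2 → c; chars ec.

KG20ec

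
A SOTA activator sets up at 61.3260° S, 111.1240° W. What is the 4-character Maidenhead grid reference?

Shift to the Maidenhead origin (180°W, 90°S): lon 68.88, lat 28.67.
Field: lon ⌊68.88/20⌋ = 3 → D; lat ⌊28.67/10⌋ = 2 → C.
Square: lon ⌊8.88/2⌋ = 4; lat ⌊8.67/1⌋ = 8.

DC48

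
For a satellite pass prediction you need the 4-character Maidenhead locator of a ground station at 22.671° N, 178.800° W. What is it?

AL02

Offset from 180°W / 90°S: lon 1.20°, lat 112.67°.
Field: 1.20/20 → 0 → A, 112.67/10 → 11 → L; chars AL.
Square: 1.20/2 → 0, 2.67/1 → 2; chars 02.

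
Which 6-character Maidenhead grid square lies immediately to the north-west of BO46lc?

BO46kd

Longitude subsquare l = 11; −1 → 10 = k.
Latitude subsquare c = 2; +1 → 3 = d.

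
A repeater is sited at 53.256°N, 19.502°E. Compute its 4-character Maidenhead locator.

JO93

Offset from 180°W / 90°S: lon 199.50°, lat 143.26°.
Field (20°×10°, letters A–R): lon ⌊199.50/20⌋ = 9 → J; lat ⌊143.26/10⌋ = 14 → O.
Square (2°×1°, digits 0–9): lon ⌊19.50/2⌋ = 9; lat ⌊3.26/1⌋ = 3.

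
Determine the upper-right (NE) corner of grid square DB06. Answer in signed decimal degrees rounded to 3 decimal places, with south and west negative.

Field D=3, B=1: +3·20° lon, +1·10° lat → SW at lon -120°, lat -80°.
Square 0, 6: +0·2° lon, +6·1° lat → SW at lon -120°, lat -74°.
Cell spans 2° lon × 1° lat. NE corner is SW corner plus one full cell.
latitude -73.000, longitude -118.000.

-73.000, -118.000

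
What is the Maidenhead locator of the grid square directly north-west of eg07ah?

DG97xi

Longitude subsquare a = 0; −1 → -1, wraps to 23 = x, carry into square.
Longitude square 0; −1 → -1, wraps to 9, carry into field.
Longitude field E = 4; −1 → 3 = D.
Latitude subsquare h = 7; +1 → 8 = i.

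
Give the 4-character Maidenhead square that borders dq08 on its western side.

Longitude square 0; −1 → -1, wraps to 9, carry into field.
Longitude field D = 3; −1 → 2 = C.
The latitude characters are unchanged.

CQ98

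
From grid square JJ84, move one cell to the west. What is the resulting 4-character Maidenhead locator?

Longitude square 8; −1 → 7.
The latitude characters are unchanged.

JJ74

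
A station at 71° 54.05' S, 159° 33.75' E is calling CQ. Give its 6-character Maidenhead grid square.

Shift to the Maidenhead origin (180°W, 90°S): lon 339.5625, lat 18.0992.
Field: 339.5625/20 → 16 → Q, 18.0992/10 → 1 → B; chars QB.
Square: 19.5625/2 → 9, 8.0992/1 → 8; chars 98.
Subsquare: 1.5625/0.0833333 → 18 → s, 0.0992/0.0416667 → 2 → c; chars sc.

QB98sc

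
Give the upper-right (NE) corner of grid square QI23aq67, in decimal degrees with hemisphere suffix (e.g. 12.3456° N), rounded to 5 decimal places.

Field Q=16, I=8: +16·20° lon, +8·10° lat → SW at lon 140°, lat -10°.
Square 2, 3: +2·2° lon, +3·1° lat → SW at lon 144°, lat -7°.
Subsquare a=0, q=16: +0·0.0833333° lon, +16·0.0416667° lat → SW at lon 144°, lat -6.33333°.
Extended square 6, 7: +6·0.00833333° lon, +7·0.00416667° lat → SW at lon 144.05°, lat -6.30417°.
Cell spans 0.00833333° lon × 0.00416667° lat. NE corner is SW corner plus one full cell.
latitude 6.30000° S, longitude 144.05833° E.

6.30000° S, 144.05833° E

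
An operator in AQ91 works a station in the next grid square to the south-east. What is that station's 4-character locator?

Longitude square 9; +1 → 10, wraps to 0, carry into field.
Longitude field A = 0; +1 → 1 = B.
Latitude square 1; −1 → 0.

BQ00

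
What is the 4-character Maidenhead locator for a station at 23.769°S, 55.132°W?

GG26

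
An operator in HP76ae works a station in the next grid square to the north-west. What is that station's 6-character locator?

Longitude subsquare a = 0; −1 → -1, wraps to 23 = x, carry into square.
Longitude square 7; −1 → 6.
Latitude subsquare e = 4; +1 → 5 = f.

HP66xf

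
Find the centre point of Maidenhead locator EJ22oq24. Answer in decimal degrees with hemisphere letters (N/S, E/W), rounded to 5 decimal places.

2.68542° N, 94.81250° W

Field E=4, J=9: +4·20° lon, +9·10° lat → SW at lon -100°, lat 0°.
Square 2, 2: +2·2° lon, +2·1° lat → SW at lon -96°, lat 2°.
Subsquare o=14, q=16: +14·0.0833333° lon, +16·0.0416667° lat → SW at lon -94.8333°, lat 2.66667°.
Extended square 2, 4: +2·0.00833333° lon, +4·0.00416667° lat → SW at lon -94.8167°, lat 2.68333°.
Cell spans 0.00833333° lon × 0.00416667° lat. Centre is SW corner plus half of each.
latitude 2.68542° N, longitude 94.81250° W.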